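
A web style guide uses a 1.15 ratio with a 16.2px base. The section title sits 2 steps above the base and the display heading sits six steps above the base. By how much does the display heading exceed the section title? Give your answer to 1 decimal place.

16.0px

Step 2: 16.2 × 1.15² = 21.424px
Step 6: 16.2 × 1.15⁶ = 37.472px
Difference: 37.472 − 21.424 = 16.048px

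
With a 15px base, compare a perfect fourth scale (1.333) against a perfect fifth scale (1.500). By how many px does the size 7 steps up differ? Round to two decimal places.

Perfect fourth: 15.0 × 1.333⁷ = 112.1766px
Perfect fifth: 15.0 × 1.500⁷ = 256.2891px
Difference: 256.2891 − 112.1766 = 144.1125px

144.11px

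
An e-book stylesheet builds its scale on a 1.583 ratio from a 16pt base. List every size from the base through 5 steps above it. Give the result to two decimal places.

Step 0: 16pt
Step 1: 16.0 × 1.583 = 25.33
Step 2: 16.0 × 1.583² = 40.09
Step 3: 16.0 × 1.583³ = 63.47
Step 4: 16.0 × 1.583⁴ = 100.47
Step 5: 16.0 × 1.583⁵ = 159.05

16.00pt, 25.33pt, 40.09pt, 63.47pt, 100.47pt, 159.05pt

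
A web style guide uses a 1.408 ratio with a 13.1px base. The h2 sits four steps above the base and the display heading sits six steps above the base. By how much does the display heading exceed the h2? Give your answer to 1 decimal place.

Step 4: 13.1 × 1.408⁴ = 51.485px
Step 6: 13.1 × 1.408⁶ = 102.067px
Difference: 102.067 − 51.485 = 50.582px

50.6px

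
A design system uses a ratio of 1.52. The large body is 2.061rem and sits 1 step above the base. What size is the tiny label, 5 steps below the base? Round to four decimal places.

0.1671rem

Moving from step +1 to step -5 is 6 steps down, so divide by r⁶.
2.061 ÷ 1.52⁶ = 2.061 ÷ 12.33280 ≈ 0.1671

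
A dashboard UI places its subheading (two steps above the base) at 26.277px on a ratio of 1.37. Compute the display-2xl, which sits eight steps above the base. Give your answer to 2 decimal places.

173.74px

26.277 × 1.37⁶ = 26.277 × 6.61186 ≈ 173.740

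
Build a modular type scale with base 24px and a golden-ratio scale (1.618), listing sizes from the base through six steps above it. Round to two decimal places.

Step 0: 24px
Step 1: 24.0 × 1.618 = 38.83
Step 2: 24.0 × 1.618² = 62.83
Step 3: 24.0 × 1.618³ = 101.66
Step 4: 24.0 × 1.618⁴ = 164.48
Step 5: 24.0 × 1.618⁵ = 266.14
Step 6: 24.0 × 1.618⁶ = 430.61

24.00px, 38.83px, 62.83px, 101.66px, 164.48px, 266.14px, 430.61px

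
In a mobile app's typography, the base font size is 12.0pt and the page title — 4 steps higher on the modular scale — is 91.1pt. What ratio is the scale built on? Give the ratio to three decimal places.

1.660

The ratio satisfies 12.0 × r⁴ = 91.1, so r = (91.1 / 12.0)^(1/4).
r = 7.5917^(1/4) ≈ 1.6599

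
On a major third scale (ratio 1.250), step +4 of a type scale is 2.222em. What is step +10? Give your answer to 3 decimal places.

2.222 × 1.250⁶ = 2.222 × 3.81470 ≈ 8.476

8.476em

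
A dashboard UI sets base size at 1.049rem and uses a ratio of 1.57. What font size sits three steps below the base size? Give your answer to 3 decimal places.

0.271rem

1.049 ÷ 1.57³ = 1.049 ÷ 3.86989 ≈ 0.271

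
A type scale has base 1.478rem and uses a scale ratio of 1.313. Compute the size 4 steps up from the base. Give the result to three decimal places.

Each step on a modular scale multiplies by the ratio, so the size n steps from the base is base × ratioⁿ.
1.478 × 1.313⁴ = 1.478 × 2.97207 ≈ 4.393

4.393rem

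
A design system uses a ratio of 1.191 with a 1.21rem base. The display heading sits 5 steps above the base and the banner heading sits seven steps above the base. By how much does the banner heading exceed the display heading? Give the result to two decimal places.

1.21rem

Step 5: 1.21 × 1.191⁵ = 2.8996rem
Step 7: 1.21 × 1.191⁷ = 4.1131rem
Difference: 4.1131 − 2.8996 = 1.2135rem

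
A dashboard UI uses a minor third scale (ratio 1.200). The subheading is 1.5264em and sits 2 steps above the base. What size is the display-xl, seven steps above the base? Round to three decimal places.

3.798em

1.5264 × 1.200⁵ = 1.5264 × 2.48832 ≈ 3.798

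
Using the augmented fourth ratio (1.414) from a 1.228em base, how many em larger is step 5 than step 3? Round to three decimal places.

Step 3: 1.228 × 1.414³ = 3.47174em
Step 5: 1.228 × 1.414⁵ = 6.94137em
Difference: 6.94137 − 3.47174 = 3.46963em

3.470em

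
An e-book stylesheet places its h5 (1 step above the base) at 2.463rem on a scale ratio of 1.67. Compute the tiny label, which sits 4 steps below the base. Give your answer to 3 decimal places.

0.190rem

The gap is -4 − (1) = -5 steps, so the factor is 1.67^-5.
2.463 ÷ 1.67⁵ = 2.463 ÷ 12.98920 ≈ 0.190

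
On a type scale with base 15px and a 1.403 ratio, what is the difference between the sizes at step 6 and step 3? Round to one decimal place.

Step 3: 15.0 × 1.403³ = 41.425px
Step 6: 15.0 × 1.403⁶ = 114.403px
Difference: 114.403 − 41.425 = 72.978px

73.0px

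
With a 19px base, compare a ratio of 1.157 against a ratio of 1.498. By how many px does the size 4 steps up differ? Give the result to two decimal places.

At 1.157: 19.0 × 1.157⁴ = 34.0476px
At 1.498: 19.0 × 1.498⁴ = 95.6755px
Difference: 95.6755 − 34.0476 = 61.6279px

61.63px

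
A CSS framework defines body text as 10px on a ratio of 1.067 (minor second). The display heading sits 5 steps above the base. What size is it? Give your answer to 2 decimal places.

13.83px

A modular type scale is a geometric sequence: sizeₙ = base × rⁿ.
10.0 × 1.067⁵ = 10.0 × 1.38300 ≈ 13.83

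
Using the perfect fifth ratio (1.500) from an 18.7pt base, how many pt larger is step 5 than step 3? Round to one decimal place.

78.9pt

Step 3: 18.7 × 1.500³ = 63.112pt
Step 5: 18.7 × 1.500⁵ = 142.003pt
Difference: 142.003 − 63.112 = 78.891pt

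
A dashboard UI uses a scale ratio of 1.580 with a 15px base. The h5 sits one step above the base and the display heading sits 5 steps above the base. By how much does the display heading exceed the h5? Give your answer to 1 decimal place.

Step 1: 15.0 × 1.580 = 23.700px
Step 5: 15.0 × 1.580⁵ = 147.699px
Difference: 147.699 − 23.700 = 123.999px

124.0px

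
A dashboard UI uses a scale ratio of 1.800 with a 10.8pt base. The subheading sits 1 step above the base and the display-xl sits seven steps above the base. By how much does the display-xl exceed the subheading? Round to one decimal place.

Step 1: 10.8 × 1.800 = 19.440pt
Step 7: 10.8 × 1.800⁷ = 661.198pt
Difference: 661.198 − 19.440 = 641.758pt

641.8pt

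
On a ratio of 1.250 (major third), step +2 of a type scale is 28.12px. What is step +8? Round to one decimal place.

107.3px

28.12 × 1.250⁶ = 28.12 × 3.81470 ≈ 107.269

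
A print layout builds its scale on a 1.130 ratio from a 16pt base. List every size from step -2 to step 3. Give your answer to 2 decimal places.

12.53pt, 14.16pt, 16.00pt, 18.08pt, 20.43pt, 23.09pt

Step -2: 16.0 ÷ 1.130² = 12.53
Step -1: 16.0 ÷ 1.130 = 14.16
Step 0: 16pt
Step 1: 16.0 × 1.130 = 18.08
Step 2: 16.0 × 1.130² = 20.43
Step 3: 16.0 × 1.130³ = 23.09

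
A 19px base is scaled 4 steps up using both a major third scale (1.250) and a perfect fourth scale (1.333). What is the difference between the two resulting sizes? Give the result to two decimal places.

13.60px

Major third: 19.0 × 1.250⁴ = 46.3867px
Perfect fourth: 19.0 × 1.333⁴ = 59.9894px
Difference: 59.9894 − 46.3867 = 13.6027px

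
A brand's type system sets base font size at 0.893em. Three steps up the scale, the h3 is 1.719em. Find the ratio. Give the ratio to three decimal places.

1.244

The ratio satisfies 0.893 × r³ = 1.719, so r = (1.719 / 0.893)^(1/3).
r = 1.9250^(1/3) ≈ 1.2440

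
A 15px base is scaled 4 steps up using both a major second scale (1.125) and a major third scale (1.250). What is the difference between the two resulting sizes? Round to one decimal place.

Major second: 15.0 × 1.125⁴ = 24.027px
Major third: 15.0 × 1.250⁴ = 36.621px
Difference: 36.621 − 24.027 = 12.594px

12.6px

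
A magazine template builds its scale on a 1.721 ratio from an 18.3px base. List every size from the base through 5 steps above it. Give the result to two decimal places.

18.30px, 31.49px, 54.20px, 93.28px, 160.54px, 276.28px

Step 0: 18.3px
Step 1: 18.3 × 1.721 = 31.49
Step 2: 18.3 × 1.721² = 54.20
Step 3: 18.3 × 1.721³ = 93.28
Step 4: 18.3 × 1.721⁴ = 160.54
Step 5: 18.3 × 1.721⁵ = 276.28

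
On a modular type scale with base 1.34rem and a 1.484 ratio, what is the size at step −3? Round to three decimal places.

0.410rem

Each step on a modular scale multiplies by the ratio, so the size n steps from the base is base × ratioⁿ.
1.34 ÷ 1.484³ = 1.34 ÷ 3.26815 ≈ 0.410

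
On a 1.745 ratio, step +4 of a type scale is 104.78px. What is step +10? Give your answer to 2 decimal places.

2958.36px

104.78 × 1.745⁶ = 104.78 × 28.23401 ≈ 2958.360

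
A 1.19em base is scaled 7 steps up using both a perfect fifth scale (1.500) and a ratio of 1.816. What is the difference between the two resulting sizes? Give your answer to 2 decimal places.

57.18em

Perfect fifth: 1.19 × 1.500⁷ = 20.3323em
At 1.816: 1.19 × 1.816⁷ = 77.5100em
Difference: 77.5100 − 20.3323 = 57.1777em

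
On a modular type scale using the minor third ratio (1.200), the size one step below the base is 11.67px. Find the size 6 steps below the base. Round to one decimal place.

Moving from step -1 to step -6 is 5 steps down, so divide by r⁵.
11.67 ÷ 1.200⁵ = 11.67 ÷ 2.48832 ≈ 4.690

4.7px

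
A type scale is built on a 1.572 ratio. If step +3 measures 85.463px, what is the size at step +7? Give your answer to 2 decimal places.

521.90px

85.463 × 1.572⁴ = 85.463 × 6.10675 ≈ 521.901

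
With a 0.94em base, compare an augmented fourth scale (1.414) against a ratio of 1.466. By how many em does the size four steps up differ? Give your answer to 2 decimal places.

Augmented fourth: 0.94 × 1.414⁴ = 3.7577em
At 1.466: 0.94 × 1.466⁴ = 4.3417em
Difference: 4.3417 − 3.7577 = 0.5840em

0.58em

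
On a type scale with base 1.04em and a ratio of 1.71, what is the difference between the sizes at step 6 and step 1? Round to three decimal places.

Step 1: 1.04 × 1.71 = 1.77840em
Step 6: 1.04 × 1.71⁶ = 26.00219em
Difference: 26.00219 − 1.77840 = 24.22379em

24.224em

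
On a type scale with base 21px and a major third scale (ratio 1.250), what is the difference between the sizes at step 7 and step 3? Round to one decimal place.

Step 3: 21.0 × 1.250³ = 41.016px
Step 7: 21.0 × 1.250⁷ = 100.136px
Difference: 100.136 − 41.016 = 59.120px

59.1px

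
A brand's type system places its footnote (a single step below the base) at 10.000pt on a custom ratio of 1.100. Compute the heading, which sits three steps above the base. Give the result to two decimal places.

The gap is 3 − (-1) = 4 steps, so the factor is 1.100^4.
10.000 × 1.100⁴ = 10.000 × 1.46410 ≈ 14.641

14.64pt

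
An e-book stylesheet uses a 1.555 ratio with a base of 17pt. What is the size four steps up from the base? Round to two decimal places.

99.40pt

17.0 × 1.555⁴ = 17.0 × 5.84684 ≈ 99.40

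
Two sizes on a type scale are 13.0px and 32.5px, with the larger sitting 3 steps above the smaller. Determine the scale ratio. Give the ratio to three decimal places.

1.357

The ratio satisfies 13.0 × r³ = 32.5, so r = (32.5 / 13.0)^(1/3).
r = 2.5000^(1/3) ≈ 1.3572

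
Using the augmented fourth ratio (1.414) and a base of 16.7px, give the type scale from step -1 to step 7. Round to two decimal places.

Step -1: 16.7 ÷ 1.414 = 11.81
Step 0: 16.7px
Step 1: 16.7 × 1.414 = 23.61
Step 2: 16.7 × 1.414² = 33.39
Step 3: 16.7 × 1.414³ = 47.21
Step 4: 16.7 × 1.414⁴ = 66.76
Step 5: 16.7 × 1.414⁵ = 94.40
Step 6: 16.7 × 1.414⁶ = 133.48
Step 7: 16.7 × 1.414⁷ = 188.74

11.81px, 16.70px, 23.61px, 33.39px, 47.21px, 66.76px, 94.40px, 133.48px, 188.74px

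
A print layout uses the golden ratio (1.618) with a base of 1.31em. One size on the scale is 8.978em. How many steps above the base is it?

1.618ⁿ = 8.978 / 1.31 = 6.8534
n = ln(6.8534) / ln(1.618) = 1.9248 / 0.4812 ≈ 4.00

4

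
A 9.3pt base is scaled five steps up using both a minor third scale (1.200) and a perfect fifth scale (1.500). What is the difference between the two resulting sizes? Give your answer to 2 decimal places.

47.48pt

Minor third: 9.3 × 1.200⁵ = 23.1414pt
Perfect fifth: 9.3 × 1.500⁵ = 70.6219pt
Difference: 70.6219 − 23.1414 = 47.4805pt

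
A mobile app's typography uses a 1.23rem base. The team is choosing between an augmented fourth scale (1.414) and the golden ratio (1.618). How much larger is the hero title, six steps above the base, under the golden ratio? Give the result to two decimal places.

Augmented fourth: 1.23 × 1.414⁶ = 9.8311rem
Golden ratio: 1.23 × 1.618⁶ = 22.0687rem
Difference: 22.0687 − 9.8311 = 12.2376rem

12.24rem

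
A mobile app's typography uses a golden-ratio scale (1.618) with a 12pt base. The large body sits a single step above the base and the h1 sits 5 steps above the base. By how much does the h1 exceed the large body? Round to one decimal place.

Step 1: 12.0 × 1.618 = 19.416pt
Step 5: 12.0 × 1.618⁵ = 133.068pt
Difference: 133.068 − 19.416 = 113.652pt

113.7pt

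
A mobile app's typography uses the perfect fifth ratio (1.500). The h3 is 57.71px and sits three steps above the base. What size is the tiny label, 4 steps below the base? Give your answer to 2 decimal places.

57.71 ÷ 1.500⁷ = 57.71 ÷ 17.08594 ≈ 3.378

3.38px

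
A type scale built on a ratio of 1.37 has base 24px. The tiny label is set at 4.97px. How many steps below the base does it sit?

1.37ⁿ = 24 / 4.97 = 4.8290
n = ln(4.8290) / ln(1.37) = 1.5746 / 0.3148 ≈ 5.00

5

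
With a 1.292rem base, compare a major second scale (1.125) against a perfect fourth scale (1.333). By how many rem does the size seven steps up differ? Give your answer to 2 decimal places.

6.72rem

Major second: 1.292 × 1.125⁷ = 2.9467rem
Perfect fourth: 1.292 × 1.333⁷ = 9.6621rem
Difference: 9.6621 − 2.9467 = 6.7154rem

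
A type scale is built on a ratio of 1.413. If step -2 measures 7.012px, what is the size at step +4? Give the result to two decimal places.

7.012 × 1.413⁶ = 7.012 × 7.95890 ≈ 55.808

55.81px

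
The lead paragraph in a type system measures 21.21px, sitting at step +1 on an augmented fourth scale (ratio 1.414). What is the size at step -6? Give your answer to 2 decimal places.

1.88px

Moving from step +1 to step -6 is 7 steps down, so divide by r⁷.
21.21 ÷ 1.414⁷ = 21.21 ÷ 11.30175 ≈ 1.877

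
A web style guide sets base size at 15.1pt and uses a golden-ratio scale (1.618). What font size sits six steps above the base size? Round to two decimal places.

270.92pt

15.1 × 1.618⁶ = 15.1 × 17.94201 ≈ 270.92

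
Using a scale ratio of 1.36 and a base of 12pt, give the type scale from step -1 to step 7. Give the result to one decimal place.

Step -1: 12.0 ÷ 1.36 = 8.8
Step 0: 12pt
Step 1: 12.0 × 1.36 = 16.3
Step 2: 12.0 × 1.36² = 22.2
Step 3: 12.0 × 1.36³ = 30.2
Step 4: 12.0 × 1.36⁴ = 41.1
Step 5: 12.0 × 1.36⁵ = 55.8
Step 6: 12.0 × 1.36⁶ = 75.9
Step 7: 12.0 × 1.36⁷ = 103.3

8.8pt, 12.0pt, 16.3pt, 22.2pt, 30.2pt, 41.1pt, 55.8pt, 75.9pt, 103.3pt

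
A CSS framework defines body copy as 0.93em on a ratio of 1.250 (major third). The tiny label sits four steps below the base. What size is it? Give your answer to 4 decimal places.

0.3809em

A modular type scale is a geometric sequence: sizeₙ = base × rⁿ.
0.93 ÷ 1.250⁴ = 0.93 ÷ 2.44141 ≈ 0.3809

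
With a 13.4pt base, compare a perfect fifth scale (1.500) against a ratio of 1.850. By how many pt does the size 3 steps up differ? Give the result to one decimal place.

Perfect fifth: 13.4 × 1.500³ = 45.225pt
At 1.850: 13.4 × 1.850³ = 84.844pt
Difference: 84.844 − 45.225 = 39.619pt

39.6pt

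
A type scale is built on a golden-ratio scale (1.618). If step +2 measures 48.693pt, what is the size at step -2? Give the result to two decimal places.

7.10pt

48.693 ÷ 1.618⁴ = 48.693 ÷ 6.85353 ≈ 7.105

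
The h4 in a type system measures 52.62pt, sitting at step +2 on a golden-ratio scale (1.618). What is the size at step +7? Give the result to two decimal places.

Moving from step +2 to step +7 is 5 steps up, so multiply by r⁵.
52.62 × 1.618⁵ = 52.62 × 11.08901 ≈ 583.503

583.50pt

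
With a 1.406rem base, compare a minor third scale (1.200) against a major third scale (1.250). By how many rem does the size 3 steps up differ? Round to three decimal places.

0.317rem

Minor third: 1.406 × 1.200³ = 2.42957rem
Major third: 1.406 × 1.250³ = 2.74609rem
Difference: 2.74609 − 2.42957 = 0.31652rem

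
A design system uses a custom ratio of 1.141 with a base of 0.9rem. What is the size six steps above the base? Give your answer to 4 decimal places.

0.9 × 1.141⁶ = 0.9 × 2.20655 ≈ 1.9859

1.9859rem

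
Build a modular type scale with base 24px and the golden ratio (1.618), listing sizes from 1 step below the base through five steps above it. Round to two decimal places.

Step -1: 24.0 ÷ 1.618 = 14.83
Step 0: 24px
Step 1: 24.0 × 1.618 = 38.83
Step 2: 24.0 × 1.618² = 62.83
Step 3: 24.0 × 1.618³ = 101.66
Step 4: 24.0 × 1.618⁴ = 164.48
Step 5: 24.0 × 1.618⁵ = 266.14

14.83px, 24.00px, 38.83px, 62.83px, 101.66px, 164.48px, 266.14px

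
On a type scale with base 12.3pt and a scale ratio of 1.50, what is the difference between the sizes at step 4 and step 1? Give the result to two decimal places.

Step 1: 12.3 × 1.50 = 18.4500pt
Step 4: 12.3 × 1.50⁴ = 62.2688pt
Difference: 62.2688 − 18.4500 = 43.8188pt

43.82pt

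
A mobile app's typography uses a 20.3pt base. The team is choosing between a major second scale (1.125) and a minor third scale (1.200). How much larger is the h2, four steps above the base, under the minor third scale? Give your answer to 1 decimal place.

Major second: 20.3 × 1.125⁴ = 32.517pt
Minor third: 20.3 × 1.200⁴ = 42.094pt
Difference: 42.094 − 32.517 = 9.577pt

9.6pt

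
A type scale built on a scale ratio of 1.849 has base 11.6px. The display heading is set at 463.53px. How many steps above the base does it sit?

6

1.849ⁿ = 463.53 / 11.6 = 39.9595
n = ln(39.9595) / ln(1.849) = 3.6879 / 0.6146 ≈ 6.00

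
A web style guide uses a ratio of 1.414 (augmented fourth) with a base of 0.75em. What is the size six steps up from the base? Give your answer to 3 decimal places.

0.75 × 1.414⁶ = 0.75 × 7.99275 ≈ 5.995

5.995em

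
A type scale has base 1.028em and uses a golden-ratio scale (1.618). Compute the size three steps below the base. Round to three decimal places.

1.028 ÷ 1.618³ = 1.028 ÷ 4.23580 ≈ 0.243

0.243em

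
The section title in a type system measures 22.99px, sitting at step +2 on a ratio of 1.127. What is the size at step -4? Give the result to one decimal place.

22.99 ÷ 1.127⁶ = 22.99 ÷ 2.04901 ≈ 11.220

11.2px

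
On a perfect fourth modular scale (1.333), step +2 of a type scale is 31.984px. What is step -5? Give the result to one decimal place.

31.984 ÷ 1.333⁷ = 31.984 ÷ 7.47844 ≈ 4.277

4.3px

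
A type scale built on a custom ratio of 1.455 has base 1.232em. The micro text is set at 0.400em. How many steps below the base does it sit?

1.455ⁿ = 1.232 / 0.400 = 3.0800
n = ln(3.0800) / ln(1.455) = 1.1249 / 0.3750 ≈ 3.00

3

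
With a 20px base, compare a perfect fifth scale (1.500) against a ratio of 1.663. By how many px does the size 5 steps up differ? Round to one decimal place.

Perfect fifth: 20.0 × 1.500⁵ = 151.875px
At 1.663: 20.0 × 1.663⁵ = 254.385px
Difference: 254.385 − 151.875 = 102.510px

102.5px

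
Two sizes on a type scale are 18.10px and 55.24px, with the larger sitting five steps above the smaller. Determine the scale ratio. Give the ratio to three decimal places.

1.250

The ratio satisfies 18.10 × r⁵ = 55.24, so r = (55.24 / 18.10)^(1/5).
r = 3.0519^(1/5) ≈ 1.2500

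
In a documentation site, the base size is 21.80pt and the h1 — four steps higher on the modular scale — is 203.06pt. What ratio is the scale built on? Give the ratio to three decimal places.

1.747

r⁴ = 203.06 / 21.80, so r = (203.06/21.80)^(1/4).
r = 9.3147^(1/4) ≈ 1.7470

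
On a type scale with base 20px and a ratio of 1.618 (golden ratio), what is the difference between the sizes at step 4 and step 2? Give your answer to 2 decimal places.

Step 2: 20.0 × 1.618² = 52.3585px
Step 4: 20.0 × 1.618⁴ = 137.0705px
Difference: 137.0705 − 52.3585 = 84.7120px

84.71px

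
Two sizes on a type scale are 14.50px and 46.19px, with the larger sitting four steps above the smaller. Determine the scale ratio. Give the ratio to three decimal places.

r⁴ = 46.19 / 14.50, so r = (46.19/14.50)^(1/4).
r = 3.1855^(1/4) ≈ 1.3360

1.336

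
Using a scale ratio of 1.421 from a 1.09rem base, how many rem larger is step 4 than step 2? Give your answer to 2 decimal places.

Step 2: 1.09 × 1.421² = 2.2010rem
Step 4: 1.09 × 1.421⁴ = 4.4443rem
Difference: 4.4443 − 2.2010 = 2.2433rem

2.24rem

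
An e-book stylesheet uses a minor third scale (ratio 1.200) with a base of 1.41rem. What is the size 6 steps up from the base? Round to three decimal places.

4.210rem

1.41 × 1.200⁶ = 1.41 × 2.98598 ≈ 4.210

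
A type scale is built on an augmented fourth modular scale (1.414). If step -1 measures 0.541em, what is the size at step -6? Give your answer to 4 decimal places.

0.0957em

0.541 ÷ 1.414⁵ = 0.541 ÷ 5.65258 ≈ 0.0957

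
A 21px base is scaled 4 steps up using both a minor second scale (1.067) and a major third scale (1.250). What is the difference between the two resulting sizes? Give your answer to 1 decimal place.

24.1px

Minor second: 21.0 × 1.067⁴ = 27.219px
Major third: 21.0 × 1.250⁴ = 51.270px
Difference: 51.270 − 27.219 = 24.051px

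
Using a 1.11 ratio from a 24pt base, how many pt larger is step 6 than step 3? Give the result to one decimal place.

Step 3: 24.0 × 1.11³ = 32.823pt
Step 6: 24.0 × 1.11⁶ = 44.890pt
Difference: 44.890 − 32.823 = 12.067pt

12.1pt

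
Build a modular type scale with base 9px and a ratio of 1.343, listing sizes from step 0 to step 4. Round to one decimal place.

Step 0: 9px
Step 1: 9.0 × 1.343 = 12.1
Step 2: 9.0 × 1.343² = 16.2
Step 3: 9.0 × 1.343³ = 21.8
Step 4: 9.0 × 1.343⁴ = 29.3

9.0px, 12.1px, 16.2px, 21.8px, 29.3px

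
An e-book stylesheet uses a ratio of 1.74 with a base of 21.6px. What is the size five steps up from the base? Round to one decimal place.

344.5px

A modular type scale is a geometric sequence: sizeₙ = base × rⁿ.
21.6 × 1.74⁵ = 21.6 × 15.94947 ≈ 344.51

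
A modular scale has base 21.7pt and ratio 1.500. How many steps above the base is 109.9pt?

4

1.500ⁿ = 109.9 / 21.7 = 5.0645
n = ln(5.0645) / ln(1.500) = 1.6223 / 0.4055 ≈ 4.00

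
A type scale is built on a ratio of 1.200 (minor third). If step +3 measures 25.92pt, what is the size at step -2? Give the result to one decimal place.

Moving from step +3 to step -2 is 5 steps down, so divide by r⁵.
25.92 ÷ 1.200⁵ = 25.92 ÷ 2.48832 ≈ 10.417

10.4pt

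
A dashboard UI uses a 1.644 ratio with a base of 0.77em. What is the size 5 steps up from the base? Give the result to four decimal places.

9.2470em

0.77 × 1.644⁵ = 0.77 × 12.00906 ≈ 9.2470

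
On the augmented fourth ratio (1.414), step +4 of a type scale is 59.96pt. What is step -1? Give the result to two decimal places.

59.96 ÷ 1.414⁵ = 59.96 ÷ 5.65258 ≈ 10.608

10.61pt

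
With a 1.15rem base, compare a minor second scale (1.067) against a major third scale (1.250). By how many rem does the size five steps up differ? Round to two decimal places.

Minor second: 1.15 × 1.067⁵ = 1.5904rem
Major third: 1.15 × 1.250⁵ = 3.5095rem
Difference: 3.5095 − 1.5904 = 1.9191rem

1.92rem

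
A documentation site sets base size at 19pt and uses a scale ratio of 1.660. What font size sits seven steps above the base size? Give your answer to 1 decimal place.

Each step on a modular scale multiplies by the ratio, so the size n steps from the base is base × ratioⁿ.
19.0 × 1.660⁷ = 19.0 × 34.73415 ≈ 659.95

659.9pt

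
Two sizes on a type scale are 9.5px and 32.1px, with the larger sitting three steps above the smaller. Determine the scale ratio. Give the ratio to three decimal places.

The ratio satisfies 9.5 × r³ = 32.1, so r = (32.1 / 9.5)^(1/3).
r = 3.3789^(1/3) ≈ 1.5006

1.501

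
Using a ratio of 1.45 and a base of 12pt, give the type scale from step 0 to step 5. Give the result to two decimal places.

12.00pt, 17.40pt, 25.23pt, 36.58pt, 53.05pt, 76.92pt

Step 0: 12pt
Step 1: 12.0 × 1.45 = 17.40
Step 2: 12.0 × 1.45² = 25.23
Step 3: 12.0 × 1.45³ = 36.58
Step 4: 12.0 × 1.45⁴ = 53.05
Step 5: 12.0 × 1.45⁵ = 76.92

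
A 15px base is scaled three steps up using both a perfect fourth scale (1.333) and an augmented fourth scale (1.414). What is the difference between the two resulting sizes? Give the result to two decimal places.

6.88px

Perfect fourth: 15.0 × 1.333³ = 35.5289px
Augmented fourth: 15.0 × 1.414³ = 42.4072px
Difference: 42.4072 − 35.5289 = 6.8783px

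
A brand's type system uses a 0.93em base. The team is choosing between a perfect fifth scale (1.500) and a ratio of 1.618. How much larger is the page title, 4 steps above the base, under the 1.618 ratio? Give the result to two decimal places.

1.67em

Perfect fifth: 0.93 × 1.500⁴ = 4.7081em
At 1.618: 0.93 × 1.618⁴ = 6.3738em
Difference: 6.3738 − 4.7081 = 1.6657em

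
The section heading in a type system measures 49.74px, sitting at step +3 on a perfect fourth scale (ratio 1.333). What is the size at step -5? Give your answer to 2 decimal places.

4.99px

49.74 ÷ 1.333⁸ = 49.74 ÷ 9.96876 ≈ 4.990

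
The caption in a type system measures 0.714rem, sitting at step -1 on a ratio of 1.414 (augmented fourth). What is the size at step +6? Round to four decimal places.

8.0695rem

The gap is 6 − (-1) = 7 steps, so the factor is 1.414^7.
0.714 × 1.414⁷ = 0.714 × 11.30175 ≈ 8.0695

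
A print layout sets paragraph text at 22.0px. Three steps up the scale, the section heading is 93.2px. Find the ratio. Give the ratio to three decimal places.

1.618

r³ = 93.2 / 22.0, so r = (93.2/22.0)^(1/3).
r = 4.2364^(1/3) ≈ 1.6181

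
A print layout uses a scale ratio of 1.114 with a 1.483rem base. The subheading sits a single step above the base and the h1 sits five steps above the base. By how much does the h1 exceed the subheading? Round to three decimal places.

0.892rem

Step 1: 1.483 × 1.114 = 1.65206rem
Step 5: 1.483 × 1.114⁵ = 2.54429rem
Difference: 2.54429 − 1.65206 = 0.89223rem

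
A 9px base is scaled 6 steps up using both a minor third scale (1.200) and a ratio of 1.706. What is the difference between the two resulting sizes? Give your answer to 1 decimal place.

195.0px

Minor third: 9.0 × 1.200⁶ = 26.874px
At 1.706: 9.0 × 1.706⁶ = 221.879px
Difference: 221.879 − 26.874 = 195.005px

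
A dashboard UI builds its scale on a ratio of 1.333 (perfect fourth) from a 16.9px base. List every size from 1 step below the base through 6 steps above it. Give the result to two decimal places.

12.68px, 16.90px, 22.53px, 30.03px, 40.03px, 53.36px, 71.13px, 94.81px

Step -1: 16.9 ÷ 1.333 = 12.68
Step 0: 16.9px
Step 1: 16.9 × 1.333 = 22.53
Step 2: 16.9 × 1.333² = 30.03
Step 3: 16.9 × 1.333³ = 40.03
Step 4: 16.9 × 1.333⁴ = 53.36
Step 5: 16.9 × 1.333⁵ = 71.13
Step 6: 16.9 × 1.333⁶ = 94.81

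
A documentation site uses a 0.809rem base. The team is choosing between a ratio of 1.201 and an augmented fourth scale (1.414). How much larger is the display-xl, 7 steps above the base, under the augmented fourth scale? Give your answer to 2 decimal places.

6.23rem

At 1.201: 0.809 × 1.201⁷ = 2.9157rem
Augmented fourth: 0.809 × 1.414⁷ = 9.1431rem
Difference: 9.1431 − 2.9157 = 6.2274rem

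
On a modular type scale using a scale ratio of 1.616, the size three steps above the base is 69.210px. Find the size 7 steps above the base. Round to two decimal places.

471.99px

69.210 × 1.616⁴ = 69.210 × 6.81970 ≈ 471.992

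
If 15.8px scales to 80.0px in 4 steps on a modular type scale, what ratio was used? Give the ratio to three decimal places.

r⁴ = 80.0 / 15.8, so r = (80.0/15.8)^(1/4).
r = 5.0633^(1/4) ≈ 1.5001

1.500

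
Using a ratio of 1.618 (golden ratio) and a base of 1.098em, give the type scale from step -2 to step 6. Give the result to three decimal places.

Step -2: 1.098 ÷ 1.618² = 0.419
Step -1: 1.098 ÷ 1.618 = 0.679
Step 0: 1.098em
Step 1: 1.098 × 1.618 = 1.777
Step 2: 1.098 × 1.618² = 2.874
Step 3: 1.098 × 1.618³ = 4.651
Step 4: 1.098 × 1.618⁴ = 7.525
Step 5: 1.098 × 1.618⁵ = 12.176
Step 6: 1.098 × 1.618⁶ = 19.700

0.419em, 0.679em, 1.098em, 1.777em, 2.874em, 4.651em, 7.525em, 12.176em, 19.700em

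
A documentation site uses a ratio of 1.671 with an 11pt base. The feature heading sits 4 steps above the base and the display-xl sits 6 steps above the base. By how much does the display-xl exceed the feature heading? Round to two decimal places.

153.71pt

Step 4: 11.0 × 1.671⁴ = 85.7627pt
Step 6: 11.0 × 1.671⁶ = 239.4701pt
Difference: 239.4701 − 85.7627 = 153.7074pt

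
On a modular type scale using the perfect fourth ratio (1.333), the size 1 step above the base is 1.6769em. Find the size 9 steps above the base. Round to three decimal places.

Moving from step +1 to step +9 is 8 steps up, so multiply by r⁸.
1.6769 × 1.333⁸ = 1.6769 × 9.96876 ≈ 16.717

16.717em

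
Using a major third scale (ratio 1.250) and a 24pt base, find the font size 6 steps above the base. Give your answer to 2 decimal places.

A modular type scale is a geometric sequence: sizeₙ = base × rⁿ.
24.0 × 1.250⁶ = 24.0 × 3.81470 ≈ 91.55

91.55pt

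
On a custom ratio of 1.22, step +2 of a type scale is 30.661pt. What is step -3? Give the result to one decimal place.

11.3pt

30.661 ÷ 1.22⁵ = 30.661 ÷ 2.70271 ≈ 11.345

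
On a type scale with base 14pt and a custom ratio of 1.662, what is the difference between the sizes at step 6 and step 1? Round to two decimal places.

271.79pt

Step 1: 14.0 × 1.662 = 23.2680pt
Step 6: 14.0 × 1.662⁶ = 295.0626pt
Difference: 295.0626 − 23.2680 = 271.7946pt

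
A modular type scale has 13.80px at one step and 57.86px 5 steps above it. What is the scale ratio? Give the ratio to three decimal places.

The ratio satisfies 13.80 × r⁵ = 57.86, so r = (57.86 / 13.80)^(1/5).
r = 4.1928^(1/5) ≈ 1.3320

1.332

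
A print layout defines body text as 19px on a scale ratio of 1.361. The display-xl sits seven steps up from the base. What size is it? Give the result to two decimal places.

Each step on a modular scale multiplies by the ratio, so the size n steps from the base is base × ratioⁿ.
19.0 × 1.361⁷ = 19.0 × 8.64982 ≈ 164.35

164.35px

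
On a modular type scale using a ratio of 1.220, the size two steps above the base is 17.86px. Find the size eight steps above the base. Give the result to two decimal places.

Moving from step +2 to step +8 is 6 steps up, so multiply by r⁶.
17.86 × 1.220⁶ = 17.86 × 3.29730 ≈ 58.890

58.89px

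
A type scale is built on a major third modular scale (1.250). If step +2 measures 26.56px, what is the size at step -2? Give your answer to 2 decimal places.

26.56 ÷ 1.250⁴ = 26.56 ÷ 2.44141 ≈ 10.879

10.88px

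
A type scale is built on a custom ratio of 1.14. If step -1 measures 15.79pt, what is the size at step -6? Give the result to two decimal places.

Moving from step -1 to step -6 is 5 steps down, so divide by r⁵.
15.79 ÷ 1.14⁵ = 15.79 ÷ 1.92541 ≈ 8.201

8.20pt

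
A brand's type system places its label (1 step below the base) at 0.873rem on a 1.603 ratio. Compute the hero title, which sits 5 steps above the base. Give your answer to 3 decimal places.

14.812rem

Moving from step -1 to step +5 is 6 steps up, so multiply by r⁶.
0.873 × 1.603⁶ = 0.873 × 16.96685 ≈ 14.812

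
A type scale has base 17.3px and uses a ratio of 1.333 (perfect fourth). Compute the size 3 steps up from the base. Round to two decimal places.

17.3 × 1.333³ = 17.3 × 2.36859 ≈ 40.98

40.98px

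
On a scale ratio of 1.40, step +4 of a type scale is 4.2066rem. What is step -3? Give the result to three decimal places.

0.399rem

4.2066 ÷ 1.40⁷ = 4.2066 ÷ 10.54135 ≈ 0.399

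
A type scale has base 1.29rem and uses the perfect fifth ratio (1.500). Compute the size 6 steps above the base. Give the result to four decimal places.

Every step multiplies by the scale ratio.
1.29 × 1.500⁶ = 1.29 × 11.39062 ≈ 14.6939

14.6939rem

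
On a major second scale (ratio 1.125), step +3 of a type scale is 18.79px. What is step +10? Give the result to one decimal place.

42.9px

The gap is 10 − (3) = 7 steps, so the factor is 1.125^7.
18.79 × 1.125⁷ = 18.79 × 2.28070 ≈ 42.854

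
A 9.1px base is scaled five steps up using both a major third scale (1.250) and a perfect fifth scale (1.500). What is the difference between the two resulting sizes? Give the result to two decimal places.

Major third: 9.1 × 1.250⁵ = 27.7710px
Perfect fifth: 9.1 × 1.500⁵ = 69.1031px
Difference: 69.1031 − 27.7710 = 41.3321px

41.33px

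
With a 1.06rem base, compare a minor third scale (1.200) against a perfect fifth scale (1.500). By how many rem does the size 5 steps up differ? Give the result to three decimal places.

5.412rem

Minor third: 1.06 × 1.200⁵ = 2.63762rem
Perfect fifth: 1.06 × 1.500⁵ = 8.04938rem
Difference: 8.04938 − 2.63762 = 5.41176rem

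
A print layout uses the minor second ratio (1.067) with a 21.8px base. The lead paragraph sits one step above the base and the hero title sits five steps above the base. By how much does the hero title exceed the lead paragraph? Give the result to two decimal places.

Step 1: 21.8 × 1.067 = 23.2606px
Step 5: 21.8 × 1.067⁵ = 30.1494px
Difference: 30.1494 − 23.2606 = 6.8888px

6.89px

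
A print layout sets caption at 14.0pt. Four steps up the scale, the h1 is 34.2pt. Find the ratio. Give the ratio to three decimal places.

1.250

r⁴ = 34.2 / 14.0, so r = (34.2/14.0)^(1/4).
r = 2.4429^(1/4) ≈ 1.2502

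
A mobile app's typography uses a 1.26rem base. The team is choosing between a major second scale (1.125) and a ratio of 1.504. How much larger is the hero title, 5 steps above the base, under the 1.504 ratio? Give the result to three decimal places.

7.426rem

Major second: 1.26 × 1.125⁵ = 2.27056rem
At 1.504: 1.26 × 1.504⁵ = 9.69638rem
Difference: 9.69638 − 2.27056 = 7.42582rem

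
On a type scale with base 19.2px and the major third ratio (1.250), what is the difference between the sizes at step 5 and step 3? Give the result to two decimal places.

21.09px

Step 3: 19.2 × 1.250³ = 37.5000px
Step 5: 19.2 × 1.250⁵ = 58.5938px
Difference: 58.5938 − 37.5000 = 21.0938px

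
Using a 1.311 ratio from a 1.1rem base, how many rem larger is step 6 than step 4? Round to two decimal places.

Step 4: 1.1 × 1.311⁴ = 3.2494rem
Step 6: 1.1 × 1.311⁶ = 5.5848rem
Difference: 5.5848 − 3.2494 = 2.3354rem

2.34rem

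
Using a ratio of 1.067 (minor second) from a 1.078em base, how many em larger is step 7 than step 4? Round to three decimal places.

0.300em

Step 4: 1.078 × 1.067⁴ = 1.39726em
Step 7: 1.078 × 1.067⁷ = 1.69734em
Difference: 1.69734 − 1.39726 = 0.30008em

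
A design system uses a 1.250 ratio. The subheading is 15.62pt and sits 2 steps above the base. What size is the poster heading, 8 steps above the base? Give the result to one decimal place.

59.6pt

15.62 × 1.250⁶ = 15.62 × 3.81470 ≈ 59.586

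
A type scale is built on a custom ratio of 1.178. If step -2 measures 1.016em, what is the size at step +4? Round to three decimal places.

2.715em

1.016 × 1.178⁶ = 1.016 × 2.67222 ≈ 2.715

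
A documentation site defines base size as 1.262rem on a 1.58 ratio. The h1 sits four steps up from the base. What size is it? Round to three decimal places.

1.262 × 1.58⁴ = 1.262 × 6.23201 ≈ 7.865

7.865rem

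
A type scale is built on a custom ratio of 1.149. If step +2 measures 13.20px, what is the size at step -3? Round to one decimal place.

6.6px

The gap is -3 − (2) = -5 steps, so the factor is 1.149^-5.
13.20 ÷ 1.149⁵ = 13.20 ÷ 2.00263 ≈ 6.591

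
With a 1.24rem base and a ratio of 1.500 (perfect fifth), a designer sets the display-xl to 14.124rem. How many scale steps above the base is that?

6

1.500ⁿ = 14.124 / 1.24 = 11.3903
n = ln(11.3903) / ln(1.500) = 2.4328 / 0.4055 ≈ 6.00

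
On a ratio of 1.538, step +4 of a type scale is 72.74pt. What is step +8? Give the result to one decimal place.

407.0pt

Moving from step +4 to step +8 is 4 steps up, so multiply by r⁴.
72.74 × 1.538⁴ = 72.74 × 5.59533 ≈ 407.004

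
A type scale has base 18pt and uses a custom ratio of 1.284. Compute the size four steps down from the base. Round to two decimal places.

Each step on a modular scale multiplies by the ratio, so the size n steps from the base is base × ratioⁿ.
18.0 ÷ 1.284⁴ = 18.0 ÷ 2.71807 ≈ 6.62

6.62pt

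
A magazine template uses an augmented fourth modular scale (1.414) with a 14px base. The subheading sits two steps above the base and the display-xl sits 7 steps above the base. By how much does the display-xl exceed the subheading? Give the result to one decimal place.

Step 2: 14.0 × 1.414² = 27.992px
Step 7: 14.0 × 1.414⁷ = 158.225px
Difference: 158.225 − 27.992 = 130.233px

130.2px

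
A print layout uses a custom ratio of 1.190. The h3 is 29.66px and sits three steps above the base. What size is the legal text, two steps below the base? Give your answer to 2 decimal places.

12.43px

29.66 ÷ 1.190⁵ = 29.66 ÷ 2.38635 ≈ 12.429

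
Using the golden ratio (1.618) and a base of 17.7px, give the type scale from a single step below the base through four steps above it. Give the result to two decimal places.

Step -1: 17.7 ÷ 1.618 = 10.94
Step 0: 17.7px
Step 1: 17.7 × 1.618 = 28.64
Step 2: 17.7 × 1.618² = 46.34
Step 3: 17.7 × 1.618³ = 74.97
Step 4: 17.7 × 1.618⁴ = 121.31

10.94px, 17.70px, 28.64px, 46.34px, 74.97px, 121.31px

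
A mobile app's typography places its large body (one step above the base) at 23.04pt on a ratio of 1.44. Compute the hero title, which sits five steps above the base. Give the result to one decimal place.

23.04 × 1.44⁴ = 23.04 × 4.29982 ≈ 99.068

99.1pt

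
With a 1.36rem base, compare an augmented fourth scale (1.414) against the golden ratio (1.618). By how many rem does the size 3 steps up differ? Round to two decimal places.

1.92rem

Augmented fourth: 1.36 × 1.414³ = 3.8449rem
Golden ratio: 1.36 × 1.618³ = 5.7607rem
Difference: 5.7607 − 3.8449 = 1.9158rem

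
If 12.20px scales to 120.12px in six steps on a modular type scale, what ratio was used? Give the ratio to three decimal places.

1.464

The ratio satisfies 12.20 × r⁶ = 120.12, so r = (120.12 / 12.20)^(1/6).
r = 9.8459^(1/6) ≈ 1.4640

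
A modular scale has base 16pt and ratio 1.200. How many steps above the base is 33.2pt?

4

1.200ⁿ = 33.2 / 16 = 2.0750
n = ln(2.0750) / ln(1.200) = 0.7300 / 0.1823 ≈ 4.00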